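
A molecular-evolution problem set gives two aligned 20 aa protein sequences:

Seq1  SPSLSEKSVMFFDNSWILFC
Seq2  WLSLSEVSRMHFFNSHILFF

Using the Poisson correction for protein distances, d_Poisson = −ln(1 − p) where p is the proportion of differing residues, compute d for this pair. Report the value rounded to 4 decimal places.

0.5108

Mismatches occur at site 1 (S→W), site 2 (P→L), site 7 (K→V), site 9 (V→R), site 11 (F→H), site 13 (D→F), site 16 (W→H), site 20 (C→F).
p = 8/20 = 0.400000.
d = −ln(1 − 0.400000) = −ln(0.600000) = 0.5108.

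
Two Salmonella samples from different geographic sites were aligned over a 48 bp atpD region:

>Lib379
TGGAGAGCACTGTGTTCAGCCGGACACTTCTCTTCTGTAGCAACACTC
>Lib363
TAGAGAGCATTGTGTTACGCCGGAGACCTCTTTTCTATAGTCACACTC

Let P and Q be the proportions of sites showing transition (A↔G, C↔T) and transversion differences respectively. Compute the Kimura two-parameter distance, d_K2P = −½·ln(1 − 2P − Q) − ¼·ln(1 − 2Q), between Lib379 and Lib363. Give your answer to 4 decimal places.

The sequences differ at positions 2 (G/A, transition), 10 (C/T, transition), 17 (C/A, transversion), 18 (A/C, transversion), 25 (C/G, transversion), 28 (T/C, transition), 32 (C/T, transition), 37 (G/A, transition), 41 (C/T, transition), 42 (A/C, transversion).
Of the 10 differences, 6 transitions and 4 transversions over 48 sites: P = 6/48 = 0.125000, Q = 4/48 = 0.083333.
d = −0.5·ln(0.666667) − 0.25·ln(0.833334) = −0.5·(-0.405465) − 0.25·(-0.182321) = 0.2483.

0.2483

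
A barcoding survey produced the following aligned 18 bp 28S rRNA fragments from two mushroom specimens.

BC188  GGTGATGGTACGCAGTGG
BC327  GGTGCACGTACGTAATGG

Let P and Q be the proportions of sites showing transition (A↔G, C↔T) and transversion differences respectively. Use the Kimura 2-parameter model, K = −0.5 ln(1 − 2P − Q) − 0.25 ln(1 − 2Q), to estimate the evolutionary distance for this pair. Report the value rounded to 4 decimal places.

0.3476

Differing sites — 5:A/C (Tv); 6:T/A (Tv); 7:G/C (Tv); 13:C/T (Ti); 15:G/A (Ti).
Of the 5 differences, 2 transitions and 3 transversions over 18 sites: P = 2/18 = 0.111111, Q = 3/18 = 0.166667.
d = −0.5·ln(0.611111) − 0.25·ln(0.666666) = −0.5·(-0.492477) − 0.25·(-0.405466) = 0.3476.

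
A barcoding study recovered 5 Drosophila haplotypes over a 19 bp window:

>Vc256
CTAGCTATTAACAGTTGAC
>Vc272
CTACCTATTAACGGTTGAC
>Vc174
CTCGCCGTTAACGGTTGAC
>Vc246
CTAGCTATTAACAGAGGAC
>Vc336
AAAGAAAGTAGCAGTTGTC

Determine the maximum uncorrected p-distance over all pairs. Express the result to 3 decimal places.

Pairwise Hamming distances:
  Vc256 vs Vc272: 2
  Vc256 vs Vc174: 4
  Vc256 vs Vc246: 2
  Vc256 vs Vc336: 7
  Vc272 vs Vc174: 4
  Vc272 vs Vc246: 4
  Vc272 vs Vc336: 9
  Vc174 vs Vc246: 6
  Vc174 vs Vc336: 10
  Vc246 vs Vc336: 9
The largest is 10 mismatches, between Vc174 and Vc336; p = 10/19 = 0.526.

0.526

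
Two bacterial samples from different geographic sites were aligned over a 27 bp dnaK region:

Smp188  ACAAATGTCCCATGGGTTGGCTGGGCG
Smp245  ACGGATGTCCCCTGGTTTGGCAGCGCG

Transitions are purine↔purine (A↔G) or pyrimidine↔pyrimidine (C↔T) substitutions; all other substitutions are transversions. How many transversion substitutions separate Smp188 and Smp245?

4

Differing sites — 3:A/G (Ti); 4:A/G (Ti); 12:A/C (Tv); 16:G/T (Tv); 22:T/A (Tv); 24:G/C (Tv).
Of the 6 differences, 2 transitions and 4 transversions, so the answer is 4.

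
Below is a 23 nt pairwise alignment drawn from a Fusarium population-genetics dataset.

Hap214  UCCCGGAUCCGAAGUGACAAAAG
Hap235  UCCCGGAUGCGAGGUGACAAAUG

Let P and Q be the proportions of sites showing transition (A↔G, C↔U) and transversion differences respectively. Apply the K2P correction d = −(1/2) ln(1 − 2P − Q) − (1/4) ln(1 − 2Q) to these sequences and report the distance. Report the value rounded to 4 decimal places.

0.1433

Differing sites — 9:C/G (Tv); 13:A/G (Ti); 22:A/U (Tv).
Of the 3 differences, 1 transition and 2 transversions over 23 sites: P = 1/23 = 0.043478, Q = 2/23 = 0.086957.
d = −0.5·ln(0.826087) − 0.25·ln(0.826086) = −0.5·(-0.191055) − 0.25·(-0.191056) = 0.1433.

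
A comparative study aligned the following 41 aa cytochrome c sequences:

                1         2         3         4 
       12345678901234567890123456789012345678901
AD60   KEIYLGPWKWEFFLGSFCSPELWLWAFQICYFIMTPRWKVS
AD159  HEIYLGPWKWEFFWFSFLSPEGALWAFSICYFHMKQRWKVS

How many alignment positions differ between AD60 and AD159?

10

Mismatches occur at site 1 (K/H), site 14 (L/W), site 15 (G/F), site 18 (C/L), site 22 (L/G), site 23 (W/A), site 28 (Q/S), site 33 (I/H), site 35 (T/K), site 36 (P/Q).
That gives 10 mismatches out of 41 aligned sites, so the Hamming distance is 10.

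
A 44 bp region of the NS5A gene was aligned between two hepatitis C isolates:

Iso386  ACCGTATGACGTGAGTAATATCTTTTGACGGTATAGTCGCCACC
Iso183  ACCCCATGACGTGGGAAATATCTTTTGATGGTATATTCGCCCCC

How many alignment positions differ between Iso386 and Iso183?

Differing sites — 4:G/C; 5:T/C; 14:A/G; 16:T/A; 29:C/T; 36:G/T; 42:A/C.
That gives 7 mismatches out of 44 aligned sites, so the Hamming distance is 7.

7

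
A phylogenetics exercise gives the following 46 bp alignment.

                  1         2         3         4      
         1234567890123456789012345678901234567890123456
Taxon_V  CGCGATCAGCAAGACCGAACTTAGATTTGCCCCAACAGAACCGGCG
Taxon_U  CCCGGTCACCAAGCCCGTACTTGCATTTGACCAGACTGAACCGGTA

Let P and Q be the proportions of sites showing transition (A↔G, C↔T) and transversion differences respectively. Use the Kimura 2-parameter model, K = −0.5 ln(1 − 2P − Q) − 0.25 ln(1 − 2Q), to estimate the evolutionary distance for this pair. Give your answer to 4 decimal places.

Mismatches occur at site 2 (G/C, transversion), site 5 (A/G, transition), site 9 (G/C, transversion), site 14 (A/C, transversion), site 18 (A/T, transversion), site 23 (A/G, transition), site 24 (G/C, transversion), site 30 (C/A, transversion), site 33 (C/A, transversion), site 34 (A/G, transition), site 37 (A/T, transversion), site 45 (C/T, transition), site 46 (G/A, transition).
Of the 13 differences, 5 transitions and 8 transversions over 46 sites: P = 5/46 = 0.108696, Q = 8/46 = 0.173913.
d = −0.5·ln(0.608695) − 0.25·ln(0.652174) = −0.5·(-0.496438) − 0.25·(-0.427444) = 0.3551.

0.3551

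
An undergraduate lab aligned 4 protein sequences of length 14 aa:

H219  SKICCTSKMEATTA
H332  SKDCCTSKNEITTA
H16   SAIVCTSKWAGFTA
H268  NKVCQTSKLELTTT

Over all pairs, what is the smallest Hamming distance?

3

Pairwise Hamming distances:
  H219 vs H332: 3
  H219 vs H16: 6
  H219 vs H268: 6
  H332 vs H16: 7
  H332 vs H268: 6
  H16 vs H268: 10
The smallest is 3, between H219 and H332.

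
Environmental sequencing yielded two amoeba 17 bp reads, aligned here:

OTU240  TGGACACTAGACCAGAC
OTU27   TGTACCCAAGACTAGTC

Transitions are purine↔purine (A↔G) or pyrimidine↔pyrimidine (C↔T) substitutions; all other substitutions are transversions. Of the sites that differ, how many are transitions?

1

Differing sites — 3:G/T (Tv); 6:A/C (Tv); 8:T/A (Tv); 13:C/T (Ti); 16:A/T (Tv).
Of the 5 differences, 1 transition and 4 transversions, so the answer is 1.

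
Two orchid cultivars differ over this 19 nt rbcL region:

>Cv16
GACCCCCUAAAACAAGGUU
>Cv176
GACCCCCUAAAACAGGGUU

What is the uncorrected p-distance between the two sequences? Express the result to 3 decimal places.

Differing sites — 15:A/G.
There are 1 differences over 19 sites, so p = 1/19 = 0.053.

0.053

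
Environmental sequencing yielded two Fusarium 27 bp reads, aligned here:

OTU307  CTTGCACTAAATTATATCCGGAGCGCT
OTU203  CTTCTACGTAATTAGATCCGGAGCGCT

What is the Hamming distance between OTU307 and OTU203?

5

The sequences differ at positions 4 (G/C), 5 (C/T), 8 (T/G), 9 (A/T), 15 (T/G).
That gives 5 mismatches out of 27 aligned sites, so the Hamming distance is 5.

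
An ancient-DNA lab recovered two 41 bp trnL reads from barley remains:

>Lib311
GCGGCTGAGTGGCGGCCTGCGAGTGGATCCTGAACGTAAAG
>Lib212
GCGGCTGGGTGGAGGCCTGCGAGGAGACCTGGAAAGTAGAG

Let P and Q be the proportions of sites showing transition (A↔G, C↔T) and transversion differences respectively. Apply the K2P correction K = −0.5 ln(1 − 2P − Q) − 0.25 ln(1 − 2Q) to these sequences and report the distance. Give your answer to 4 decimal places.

0.2631

The sequences differ at positions 8 (A/G, transition), 13 (C/A, transversion), 24 (T/G, transversion), 25 (G/A, transition), 28 (T/C, transition), 30 (C/T, transition), 31 (T/G, transversion), 35 (C/A, transversion), 39 (A/G, transition).
Of the 9 differences, 5 transitions and 4 transversions over 41 sites: P = 5/41 = 0.121951, Q = 4/41 = 0.097561.
d = −0.5·ln(0.658537) − 0.25·ln(0.804878) = −0.5·(-0.417735) − 0.25·(-0.217065) = 0.2631.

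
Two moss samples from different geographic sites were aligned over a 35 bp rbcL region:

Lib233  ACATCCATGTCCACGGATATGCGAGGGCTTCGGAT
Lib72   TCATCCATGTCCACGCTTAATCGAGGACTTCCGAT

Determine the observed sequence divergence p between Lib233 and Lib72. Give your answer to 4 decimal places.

Differing sites — 1:A/T; 16:G/C; 17:A/T; 20:T/A; 21:G/T; 27:G/A; 32:G/C.
There are 7 differences over 35 sites, so p = 7/35 = 0.2000.

0.2000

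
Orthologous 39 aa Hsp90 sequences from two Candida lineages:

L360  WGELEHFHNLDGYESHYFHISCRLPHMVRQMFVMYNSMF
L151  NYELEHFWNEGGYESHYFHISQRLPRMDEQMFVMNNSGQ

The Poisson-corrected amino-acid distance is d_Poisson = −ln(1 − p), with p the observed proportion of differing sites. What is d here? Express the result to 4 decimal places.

The sequences differ at positions 1 (W/N), 2 (G/Y), 8 (H/W), 10 (L/E), 11 (D/G), 22 (C/Q), 26 (H/R), 28 (V/D), 29 (R/E), 35 (Y/N), 38 (M/G), 39 (F/Q).
p = 12/39 = 0.307692.
d = −ln(1 − 0.307692) = −ln(0.692308) = 0.3677.

0.3677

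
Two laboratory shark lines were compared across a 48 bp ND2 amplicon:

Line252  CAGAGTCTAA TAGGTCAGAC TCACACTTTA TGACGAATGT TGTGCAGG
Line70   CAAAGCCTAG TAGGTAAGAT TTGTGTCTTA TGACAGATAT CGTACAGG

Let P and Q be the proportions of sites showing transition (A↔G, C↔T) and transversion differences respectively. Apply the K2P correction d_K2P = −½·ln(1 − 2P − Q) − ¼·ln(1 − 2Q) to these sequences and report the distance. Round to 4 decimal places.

Differing sites — 3:G/A (Ti); 6:T/C (Ti); 10:A/G (Ti); 16:C/A (Tv); 20:C/T (Ti); 22:C/T (Ti); 23:A/G (Ti); 24:C/T (Ti); 25:A/G (Ti); 26:C/T (Ti); 27:T/C (Ti); 35:G/A (Ti); 36:A/G (Ti); 39:G/A (Ti); 41:T/C (Ti); 44:G/A (Ti).
Of the 16 differences, 15 transitions and 1 transversion over 48 sites: P = 15/48 = 0.312500, Q = 1/48 = 0.020833.
d = −0.5·ln(0.354167) − 0.25·ln(0.958334) = −0.5·(-1.037987) − 0.25·(-0.042559) = 0.5296.

0.5296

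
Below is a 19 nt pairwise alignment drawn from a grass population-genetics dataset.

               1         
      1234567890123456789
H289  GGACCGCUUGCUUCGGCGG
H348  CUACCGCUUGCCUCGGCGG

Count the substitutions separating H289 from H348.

The sequences differ at positions 1 (G/C), 2 (G/U), 12 (U/C).
That gives 3 mismatches out of 19 aligned sites, so the Hamming distance is 3.

3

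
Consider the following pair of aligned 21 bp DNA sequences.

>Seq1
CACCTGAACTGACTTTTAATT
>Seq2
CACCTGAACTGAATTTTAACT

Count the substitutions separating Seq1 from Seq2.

2

Differing sites — 13:C/A; 20:T/C.
That gives 2 mismatches out of 21 aligned sites, so the Hamming distance is 2.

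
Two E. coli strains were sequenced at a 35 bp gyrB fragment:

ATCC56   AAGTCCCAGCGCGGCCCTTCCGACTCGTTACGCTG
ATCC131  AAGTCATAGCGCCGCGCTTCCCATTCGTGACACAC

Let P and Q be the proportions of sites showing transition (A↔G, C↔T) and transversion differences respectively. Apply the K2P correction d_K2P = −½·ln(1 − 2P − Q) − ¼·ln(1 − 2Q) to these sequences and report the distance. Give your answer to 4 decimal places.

The sequences differ at positions 6 (C/A, transversion), 7 (C/T, transition), 13 (G/C, transversion), 16 (C/G, transversion), 22 (G/C, transversion), 24 (C/T, transition), 29 (T/G, transversion), 32 (G/A, transition), 34 (T/A, transversion), 35 (G/C, transversion).
Of the 10 differences, 3 transitions and 7 transversions over 35 sites: P = 3/35 = 0.085714, Q = 7/35 = 0.200000.
d = −0.5·ln(0.628572) − 0.25·ln(0.600000) = −0.5·(-0.464305) − 0.25·(-0.510826) = 0.3599.

0.3599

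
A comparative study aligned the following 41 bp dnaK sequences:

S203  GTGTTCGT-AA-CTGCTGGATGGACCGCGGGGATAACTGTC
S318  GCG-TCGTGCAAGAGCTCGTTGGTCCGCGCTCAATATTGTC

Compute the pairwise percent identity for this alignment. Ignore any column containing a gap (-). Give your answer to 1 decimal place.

65.8%

Excluding the 3 gap columns leaves 38 comparable sites.
Mismatches occur at site 2 (T↔C), site 10 (A↔C), site 13 (C↔G), site 14 (T↔A), site 18 (G↔C), site 20 (A↔T), site 24 (A↔T), site 30 (G↔C), site 31 (G↔T), site 32 (G↔C), site 34 (T↔A), site 35 (A↔T), site 37 (C↔T).
25 of the 38 comparable sites match, so the percent identity is 25/38 × 100 = 65.8%.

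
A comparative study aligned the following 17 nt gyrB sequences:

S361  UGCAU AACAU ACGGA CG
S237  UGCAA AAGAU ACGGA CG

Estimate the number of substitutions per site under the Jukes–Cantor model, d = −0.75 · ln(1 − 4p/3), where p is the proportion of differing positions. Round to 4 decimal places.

0.1280

Mismatches occur at site 5 (U→A), site 8 (C→G).
p = 2/17 = 0.117647.
d = −0.75 · ln(1 − (4/3)·0.117647) = −0.75 · ln(0.843137) = −0.75 · (-0.170626) = 0.1280.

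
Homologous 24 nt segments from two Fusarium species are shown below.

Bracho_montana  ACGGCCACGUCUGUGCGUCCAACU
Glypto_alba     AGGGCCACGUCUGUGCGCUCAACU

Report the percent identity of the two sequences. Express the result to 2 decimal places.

87.50%

Differing sites — 2:C/G; 18:U/C; 19:C/U.
21 of the 24 sites match, so the percent identity is 21/24 × 100 = 87.50%.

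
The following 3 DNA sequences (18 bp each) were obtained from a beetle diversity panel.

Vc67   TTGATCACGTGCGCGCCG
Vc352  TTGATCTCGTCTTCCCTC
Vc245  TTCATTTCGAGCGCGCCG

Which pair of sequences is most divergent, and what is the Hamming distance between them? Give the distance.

Pairwise Hamming distances:
  Vc67 vs Vc352: 7
  Vc67 vs Vc245: 4
  Vc352 vs Vc245: 9
The largest is 9, between Vc352 and Vc245.

9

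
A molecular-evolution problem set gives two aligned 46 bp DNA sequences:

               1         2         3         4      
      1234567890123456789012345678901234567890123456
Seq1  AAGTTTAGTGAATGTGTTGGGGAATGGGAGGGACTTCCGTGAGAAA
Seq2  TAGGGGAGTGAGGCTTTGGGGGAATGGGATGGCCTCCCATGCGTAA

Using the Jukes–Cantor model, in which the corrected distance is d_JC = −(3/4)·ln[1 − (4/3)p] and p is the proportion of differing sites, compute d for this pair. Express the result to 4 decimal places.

0.4279

Mismatches occur at site 1 (A↔T), site 4 (T↔G), site 5 (T↔G), site 6 (T↔G), site 12 (A↔G), site 13 (T↔G), site 14 (G↔C), site 16 (G↔T), site 18 (T↔G), site 30 (G↔T), site 33 (A↔C), site 36 (T↔C), site 39 (G↔A), site 42 (A↔C), site 44 (A↔T).
p = 15/46 = 0.326087.
d = −0.75 · ln(1 − (4/3)·0.326087) = −0.75 · ln(0.565217) = −0.75 · (-0.570546) = 0.4279.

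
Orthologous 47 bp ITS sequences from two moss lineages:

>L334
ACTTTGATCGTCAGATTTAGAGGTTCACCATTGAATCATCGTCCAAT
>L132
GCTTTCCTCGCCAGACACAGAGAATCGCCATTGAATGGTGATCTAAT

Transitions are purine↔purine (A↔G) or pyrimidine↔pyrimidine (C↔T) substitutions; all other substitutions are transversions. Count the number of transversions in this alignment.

Mismatches occur at site 1 (A→G, transition), site 6 (G→C, transversion), site 7 (A→C, transversion), site 11 (T→C, transition), site 16 (T→C, transition), site 17 (T→A, transversion), site 18 (T→C, transition), site 23 (G→A, transition), site 24 (T→A, transversion), site 27 (A→G, transition), site 37 (C→G, transversion), site 38 (A→G, transition), site 40 (C→G, transversion), site 41 (G→A, transition), site 44 (C→T, transition).
Of the 15 differences, 9 transitions and 6 transversions, so the answer is 6.

6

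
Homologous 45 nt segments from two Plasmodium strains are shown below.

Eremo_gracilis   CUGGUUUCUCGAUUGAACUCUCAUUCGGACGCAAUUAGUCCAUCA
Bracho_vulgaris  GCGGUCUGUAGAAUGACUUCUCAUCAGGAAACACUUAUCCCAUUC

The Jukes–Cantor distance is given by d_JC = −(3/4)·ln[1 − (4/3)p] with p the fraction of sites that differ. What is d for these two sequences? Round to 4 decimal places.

The sequences differ at positions 1 (C/G), 2 (U/C), 6 (U/C), 8 (C/G), 10 (C/A), 13 (U/A), 17 (A/C), 18 (C/U), 25 (U/C), 26 (C/A), 30 (C/A), 31 (G/A), 34 (A/C), 38 (G/U), 39 (U/C), 44 (C/U), 45 (A/C).
p = 17/45 = 0.377778.
d = −0.75 · ln(1 − (4/3)·0.377778) = −0.75 · ln(0.496296) = −0.75 · (-0.700583) = 0.5254.

0.5254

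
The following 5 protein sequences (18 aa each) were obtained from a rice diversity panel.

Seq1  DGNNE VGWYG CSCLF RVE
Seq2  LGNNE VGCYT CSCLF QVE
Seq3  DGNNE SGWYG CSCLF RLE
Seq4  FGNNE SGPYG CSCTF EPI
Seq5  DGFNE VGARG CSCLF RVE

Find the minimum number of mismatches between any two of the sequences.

Pairwise Hamming distances:
  Seq1 vs Seq2: 4
  Seq1 vs Seq3: 2
  Seq1 vs Seq4: 7
  Seq1 vs Seq5: 3
  Seq2 vs Seq3: 6
  Seq2 vs Seq4: 8
  Seq2 vs Seq5: 6
  Seq3 vs Seq4: 6
  Seq3 vs Seq5: 5
  Seq4 vs Seq5: 9
The smallest is 2, between Seq1 and Seq3.

2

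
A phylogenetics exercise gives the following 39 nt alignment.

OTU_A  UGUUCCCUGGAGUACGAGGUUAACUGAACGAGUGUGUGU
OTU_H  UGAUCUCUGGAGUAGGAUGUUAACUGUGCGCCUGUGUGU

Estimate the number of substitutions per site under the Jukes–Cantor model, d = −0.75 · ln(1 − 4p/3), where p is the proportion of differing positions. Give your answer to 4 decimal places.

The sequences differ at positions 3 (U/A), 6 (C/U), 15 (C/G), 18 (G/U), 27 (A/U), 28 (A/G), 31 (A/C), 32 (G/C).
p = 8/39 = 0.205128.
d = −0.75 · ln(1 − (4/3)·0.205128) = −0.75 · ln(0.726496) = −0.75 · (-0.319522) = 0.2396.

0.2396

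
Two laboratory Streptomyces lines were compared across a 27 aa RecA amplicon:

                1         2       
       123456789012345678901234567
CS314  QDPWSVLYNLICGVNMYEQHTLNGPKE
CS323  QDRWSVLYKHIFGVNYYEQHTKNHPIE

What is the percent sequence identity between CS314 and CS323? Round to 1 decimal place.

The sequences differ at positions 3 (P/R), 9 (N/K), 10 (L/H), 12 (C/F), 16 (M/Y), 22 (L/K), 24 (G/H), 26 (K/I).
19 of the 27 sites match, so the percent identity is 19/27 × 100 = 70.4%.

70.4%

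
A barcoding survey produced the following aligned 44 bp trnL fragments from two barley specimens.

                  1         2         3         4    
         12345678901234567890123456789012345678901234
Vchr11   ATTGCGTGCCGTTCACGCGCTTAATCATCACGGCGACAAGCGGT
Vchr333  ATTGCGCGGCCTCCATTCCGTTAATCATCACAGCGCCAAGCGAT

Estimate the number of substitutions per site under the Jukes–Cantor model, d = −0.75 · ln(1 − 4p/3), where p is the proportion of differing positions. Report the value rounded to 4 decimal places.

0.3041

Differing sites — 7:T/C; 9:C/G; 11:G/C; 13:T/C; 16:C/T; 17:G/T; 19:G/C; 20:C/G; 32:G/A; 36:A/C; 43:G/A.
p = 11/44 = 0.250000.
d = −0.75 · ln(1 − (4/3)·0.250000) = −0.75 · ln(0.666667) = −0.75 · (-0.405465) = 0.3041.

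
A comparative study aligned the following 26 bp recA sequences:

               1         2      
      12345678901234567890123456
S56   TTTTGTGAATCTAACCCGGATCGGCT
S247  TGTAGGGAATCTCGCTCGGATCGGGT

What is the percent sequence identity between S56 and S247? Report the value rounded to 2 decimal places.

73.08%

Mismatches occur at site 2 (T/G), site 4 (T/A), site 6 (T/G), site 13 (A/C), site 14 (A/G), site 16 (C/T), site 25 (C/G).
19 of the 26 sites match, so the percent identity is 19/26 × 100 = 73.08%.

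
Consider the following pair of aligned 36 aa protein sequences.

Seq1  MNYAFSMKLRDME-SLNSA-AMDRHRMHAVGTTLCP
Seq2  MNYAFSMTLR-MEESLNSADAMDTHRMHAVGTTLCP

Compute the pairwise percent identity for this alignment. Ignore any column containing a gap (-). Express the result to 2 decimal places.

Excluding the 3 gap columns leaves 33 comparable sites.
Differing sites — 8:K/T; 24:R/T.
31 of the 33 comparable sites match, so the percent identity is 31/33 × 100 = 93.94%.

93.94%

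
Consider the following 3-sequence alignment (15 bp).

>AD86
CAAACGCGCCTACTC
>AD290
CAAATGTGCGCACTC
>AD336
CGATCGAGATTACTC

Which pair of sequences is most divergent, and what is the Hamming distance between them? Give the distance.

Pairwise Hamming distances:
  AD86 vs AD290: 4
  AD86 vs AD336: 5
  AD290 vs AD336: 7
The largest is 7, between AD290 and AD336.

7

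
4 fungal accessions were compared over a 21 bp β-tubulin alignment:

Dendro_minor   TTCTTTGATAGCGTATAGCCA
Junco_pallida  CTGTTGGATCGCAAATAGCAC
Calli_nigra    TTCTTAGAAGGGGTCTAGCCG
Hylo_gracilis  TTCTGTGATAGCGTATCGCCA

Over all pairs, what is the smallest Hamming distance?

2

Pairwise Hamming distances:
  Dendro_minor vs Junco_pallida: 8
  Dendro_minor vs Calli_nigra: 6
  Dendro_minor vs Hylo_gracilis: 2
  Junco_pallida vs Calli_nigra: 11
  Junco_pallida vs Hylo_gracilis: 10
  Calli_nigra vs Hylo_gracilis: 8
The smallest is 2, between Dendro_minor and Hylo_gracilis.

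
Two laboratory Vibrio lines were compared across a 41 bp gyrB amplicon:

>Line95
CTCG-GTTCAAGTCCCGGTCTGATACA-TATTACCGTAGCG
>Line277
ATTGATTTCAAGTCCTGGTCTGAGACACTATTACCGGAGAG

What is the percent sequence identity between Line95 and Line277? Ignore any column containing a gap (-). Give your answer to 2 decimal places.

82.05%

Excluding the 2 gap columns leaves 39 comparable sites.
Mismatches occur at site 1 (C↔A), site 3 (C↔T), site 6 (G↔T), site 16 (C↔T), site 24 (T↔G), site 37 (T↔G), site 40 (C↔A).
32 of the 39 comparable sites match, so the percent identity is 32/39 × 100 = 82.05%.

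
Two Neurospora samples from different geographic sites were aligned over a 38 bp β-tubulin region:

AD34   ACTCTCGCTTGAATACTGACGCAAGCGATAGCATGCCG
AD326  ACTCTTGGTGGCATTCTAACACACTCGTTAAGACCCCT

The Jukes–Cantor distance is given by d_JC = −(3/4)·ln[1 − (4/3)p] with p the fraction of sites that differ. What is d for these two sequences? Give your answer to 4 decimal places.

0.5604

Mismatches occur at site 6 (C↔T), site 8 (C↔G), site 10 (T↔G), site 12 (A↔C), site 15 (A↔T), site 18 (G↔A), site 21 (G↔A), site 24 (A↔C), site 25 (G↔T), site 28 (A↔T), site 31 (G↔A), site 32 (C↔G), site 34 (T↔C), site 35 (G↔C), site 38 (G↔T).
p = 15/38 = 0.394737.
d = −0.75 · ln(1 − (4/3)·0.394737) = −0.75 · ln(0.473684) = −0.75 · (-0.747215) = 0.5604.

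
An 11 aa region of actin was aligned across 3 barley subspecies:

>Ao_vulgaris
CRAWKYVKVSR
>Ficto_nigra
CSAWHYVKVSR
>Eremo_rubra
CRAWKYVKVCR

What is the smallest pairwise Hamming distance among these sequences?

1

Pairwise Hamming distances:
  Ao_vulgaris vs Ficto_nigra: 2
  Ao_vulgaris vs Eremo_rubra: 1
  Ficto_nigra vs Eremo_rubra: 3
The smallest is 1, between Ao_vulgaris and Eremo_rubra.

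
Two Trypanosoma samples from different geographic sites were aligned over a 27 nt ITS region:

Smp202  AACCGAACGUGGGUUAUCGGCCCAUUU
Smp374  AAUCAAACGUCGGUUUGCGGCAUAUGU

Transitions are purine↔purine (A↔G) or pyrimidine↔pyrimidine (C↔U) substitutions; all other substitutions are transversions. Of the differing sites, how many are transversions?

5

The sequences differ at positions 3 (C/U, transition), 5 (G/A, transition), 11 (G/C, transversion), 16 (A/U, transversion), 17 (U/G, transversion), 22 (C/A, transversion), 23 (C/U, transition), 26 (U/G, transversion).
Of the 8 differences, 3 transitions and 5 transversions, so the answer is 5.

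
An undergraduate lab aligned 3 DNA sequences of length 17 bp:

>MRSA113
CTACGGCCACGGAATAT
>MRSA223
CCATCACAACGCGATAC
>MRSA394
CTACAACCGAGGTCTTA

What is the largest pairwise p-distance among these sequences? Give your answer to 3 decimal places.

Pairwise Hamming distances:
  MRSA113 vs MRSA223: 8
  MRSA113 vs MRSA394: 8
  MRSA223 vs MRSA394: 11
The largest is 11 mismatches, between MRSA223 and MRSA394; p = 11/17 = 0.647.

0.647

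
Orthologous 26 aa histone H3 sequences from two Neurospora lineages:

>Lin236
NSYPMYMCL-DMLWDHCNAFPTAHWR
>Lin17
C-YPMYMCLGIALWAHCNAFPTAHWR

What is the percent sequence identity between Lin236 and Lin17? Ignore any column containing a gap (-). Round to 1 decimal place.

83.3%

Excluding the 2 gap columns leaves 24 comparable sites.
Mismatches occur at site 1 (N/C), site 11 (D/I), site 12 (M/A), site 15 (D/A).
20 of the 24 comparable sites match, so the percent identity is 20/24 × 100 = 83.3%.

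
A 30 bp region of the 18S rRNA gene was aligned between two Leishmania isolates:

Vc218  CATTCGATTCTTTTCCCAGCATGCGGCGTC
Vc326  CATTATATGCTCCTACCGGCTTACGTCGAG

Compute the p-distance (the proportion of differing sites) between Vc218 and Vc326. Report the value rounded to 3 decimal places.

0.400

Mismatches occur at site 5 (C→A), site 6 (G→T), site 9 (T→G), site 12 (T→C), site 13 (T→C), site 15 (C→A), site 18 (A→G), site 21 (A→T), site 23 (G→A), site 26 (G→T), site 29 (T→A), site 30 (C→G).
There are 12 differences over 30 sites, so p = 12/30 = 0.400.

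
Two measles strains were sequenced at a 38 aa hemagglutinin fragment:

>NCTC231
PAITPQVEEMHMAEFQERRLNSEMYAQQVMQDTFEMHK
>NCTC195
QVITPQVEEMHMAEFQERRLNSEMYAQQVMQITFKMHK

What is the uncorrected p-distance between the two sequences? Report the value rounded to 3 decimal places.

Differing sites — 1:P/Q; 2:A/V; 32:D/I; 35:E/K.
There are 4 differences over 38 sites, so p = 4/38 = 0.105.

0.105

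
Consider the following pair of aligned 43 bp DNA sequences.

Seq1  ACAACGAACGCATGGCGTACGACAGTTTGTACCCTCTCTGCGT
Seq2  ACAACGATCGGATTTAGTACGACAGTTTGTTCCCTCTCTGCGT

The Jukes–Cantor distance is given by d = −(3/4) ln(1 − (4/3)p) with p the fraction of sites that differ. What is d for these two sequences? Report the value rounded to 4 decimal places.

0.1544

Mismatches occur at site 8 (A/T), site 11 (C/G), site 14 (G/T), site 15 (G/T), site 16 (C/A), site 31 (A/T).
p = 6/43 = 0.139535.
d = −0.75 · ln(1 − (4/3)·0.139535) = −0.75 · ln(0.813953) = −0.75 · (-0.205853) = 0.1544.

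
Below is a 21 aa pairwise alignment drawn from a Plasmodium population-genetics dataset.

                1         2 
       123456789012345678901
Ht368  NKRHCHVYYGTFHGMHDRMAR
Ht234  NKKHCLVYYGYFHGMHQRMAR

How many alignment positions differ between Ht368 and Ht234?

4

The sequences differ at positions 3 (R/K), 6 (H/L), 11 (T/Y), 17 (D/Q).
That gives 4 mismatches out of 21 aligned sites, so the Hamming distance is 4.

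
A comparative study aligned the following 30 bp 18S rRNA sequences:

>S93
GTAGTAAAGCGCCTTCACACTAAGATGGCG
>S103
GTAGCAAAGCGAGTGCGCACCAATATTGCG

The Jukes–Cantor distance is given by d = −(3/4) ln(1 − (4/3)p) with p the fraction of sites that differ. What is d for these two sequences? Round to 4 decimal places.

Differing sites — 5:T/C; 12:C/A; 13:C/G; 15:T/G; 17:A/G; 21:T/C; 24:G/T; 27:G/T.
p = 8/30 = 0.266667.
d = −0.75 · ln(1 − (4/3)·0.266667) = −0.75 · ln(0.644444) = −0.75 · (-0.439367) = 0.3295.

0.3295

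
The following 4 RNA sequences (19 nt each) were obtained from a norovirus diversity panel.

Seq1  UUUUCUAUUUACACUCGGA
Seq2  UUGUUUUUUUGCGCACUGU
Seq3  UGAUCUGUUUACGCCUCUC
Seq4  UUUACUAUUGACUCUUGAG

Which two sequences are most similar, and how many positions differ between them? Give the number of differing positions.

6

Pairwise Hamming distances:
  Seq1 vs Seq2: 8
  Seq1 vs Seq3: 9
  Seq1 vs Seq4: 6
  Seq2 vs Seq3: 10
  Seq2 vs Seq4: 12
  Seq3 vs Seq4: 10
The smallest is 6, between Seq1 and Seq4.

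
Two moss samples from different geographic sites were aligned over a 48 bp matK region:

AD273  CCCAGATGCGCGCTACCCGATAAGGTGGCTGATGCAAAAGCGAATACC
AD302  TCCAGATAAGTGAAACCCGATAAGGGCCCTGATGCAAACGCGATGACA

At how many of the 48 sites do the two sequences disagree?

13

Differing sites — 1:C/T; 8:G/A; 9:C/A; 11:C/T; 13:C/A; 14:T/A; 26:T/G; 27:G/C; 28:G/C; 39:A/C; 44:A/T; 45:T/G; 48:C/A.
That gives 13 mismatches out of 48 aligned sites, so the Hamming distance is 13.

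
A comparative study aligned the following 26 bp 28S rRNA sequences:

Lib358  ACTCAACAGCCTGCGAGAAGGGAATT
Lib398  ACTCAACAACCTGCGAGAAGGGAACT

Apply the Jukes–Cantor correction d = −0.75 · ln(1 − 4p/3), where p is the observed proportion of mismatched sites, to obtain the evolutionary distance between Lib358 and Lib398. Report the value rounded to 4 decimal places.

The sequences differ at positions 9 (G/A), 25 (T/C).
p = 2/26 = 0.076923.
d = −0.75 · ln(1 − (4/3)·0.076923) = −0.75 · ln(0.897436) = −0.75 · (-0.108213) = 0.0812.

0.0812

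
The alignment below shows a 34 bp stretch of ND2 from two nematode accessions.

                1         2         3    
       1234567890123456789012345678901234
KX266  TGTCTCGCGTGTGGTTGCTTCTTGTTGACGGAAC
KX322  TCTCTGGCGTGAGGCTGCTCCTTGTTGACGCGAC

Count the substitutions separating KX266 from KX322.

Mismatches occur at site 2 (G→C), site 6 (C→G), site 12 (T→A), site 15 (T→C), site 20 (T→C), site 31 (G→C), site 32 (A→G).
That gives 7 mismatches out of 34 aligned sites, so the Hamming distance is 7.

7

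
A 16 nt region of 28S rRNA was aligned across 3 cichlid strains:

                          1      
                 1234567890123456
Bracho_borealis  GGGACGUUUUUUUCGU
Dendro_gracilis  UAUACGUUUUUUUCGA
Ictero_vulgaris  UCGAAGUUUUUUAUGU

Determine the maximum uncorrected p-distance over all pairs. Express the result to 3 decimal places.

0.375

Pairwise Hamming distances:
  Bracho_borealis vs Dendro_gracilis: 4
  Bracho_borealis vs Ictero_vulgaris: 5
  Dendro_gracilis vs Ictero_vulgaris: 6
The largest is 6 mismatches, between Dendro_gracilis and Ictero_vulgaris; p = 6/16 = 0.375.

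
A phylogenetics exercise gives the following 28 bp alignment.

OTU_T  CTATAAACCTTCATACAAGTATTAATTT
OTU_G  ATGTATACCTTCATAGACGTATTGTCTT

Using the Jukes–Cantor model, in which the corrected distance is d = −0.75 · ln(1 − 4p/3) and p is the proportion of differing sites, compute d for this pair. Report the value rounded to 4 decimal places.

0.3597

The sequences differ at positions 1 (C/A), 3 (A/G), 6 (A/T), 16 (C/G), 18 (A/C), 24 (A/G), 25 (A/T), 26 (T/C).
p = 8/28 = 0.285714.
d = −0.75 · ln(1 − (4/3)·0.285714) = −0.75 · ln(0.619048) = −0.75 · (-0.479572) = 0.3597.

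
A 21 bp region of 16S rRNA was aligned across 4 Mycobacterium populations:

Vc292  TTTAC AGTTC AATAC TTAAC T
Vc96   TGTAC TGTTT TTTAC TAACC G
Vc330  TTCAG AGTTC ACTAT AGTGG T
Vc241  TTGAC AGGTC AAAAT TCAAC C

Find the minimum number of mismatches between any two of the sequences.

Pairwise Hamming distances:
  Vc292 vs Vc96: 8
  Vc292 vs Vc330: 9
  Vc292 vs Vc241: 6
  Vc96 vs Vc330: 14
  Vc96 vs Vc241: 12
  Vc330 vs Vc241: 11
The smallest is 6, between Vc292 and Vc241.

6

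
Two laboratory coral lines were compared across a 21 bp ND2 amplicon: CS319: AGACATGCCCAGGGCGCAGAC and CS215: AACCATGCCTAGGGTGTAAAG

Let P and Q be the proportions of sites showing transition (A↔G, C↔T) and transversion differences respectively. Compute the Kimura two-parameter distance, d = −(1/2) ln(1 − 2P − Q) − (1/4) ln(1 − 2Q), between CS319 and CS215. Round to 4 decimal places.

Differing sites — 2:G/A (Ti); 3:A/C (Tv); 10:C/T (Ti); 15:C/T (Ti); 17:C/T (Ti); 19:G/A (Ti); 21:C/G (Tv).
Of the 7 differences, 5 transitions and 2 transversions over 21 sites: P = 5/21 = 0.238095, Q = 2/21 = 0.095238.
d = −0.5·ln(0.428572) − 0.25·ln(0.809524) = −0.5·(-0.847297) − 0.25·(-0.211309) = 0.4765.

0.4765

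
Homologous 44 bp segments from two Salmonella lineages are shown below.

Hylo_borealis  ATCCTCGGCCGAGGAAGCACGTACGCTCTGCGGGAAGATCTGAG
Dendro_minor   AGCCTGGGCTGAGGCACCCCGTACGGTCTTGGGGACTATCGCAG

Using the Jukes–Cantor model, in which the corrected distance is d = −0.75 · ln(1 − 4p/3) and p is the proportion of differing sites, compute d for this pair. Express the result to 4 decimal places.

Differing sites — 2:T/G; 6:C/G; 10:C/T; 15:A/C; 17:G/C; 19:A/C; 26:C/G; 30:G/T; 31:C/G; 36:A/C; 37:G/T; 41:T/G; 42:G/C.
p = 13/44 = 0.295455.
d = −0.75 · ln(1 − (4/3)·0.295455) = −0.75 · ln(0.606060) = −0.75 · (-0.500776) = 0.3756.

0.3756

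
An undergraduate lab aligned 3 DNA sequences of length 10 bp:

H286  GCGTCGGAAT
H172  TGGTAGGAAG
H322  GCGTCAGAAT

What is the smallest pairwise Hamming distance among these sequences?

Pairwise Hamming distances:
  H286 vs H172: 4
  H286 vs H322: 1
  H172 vs H322: 5
The smallest is 1, between H286 and H322.

1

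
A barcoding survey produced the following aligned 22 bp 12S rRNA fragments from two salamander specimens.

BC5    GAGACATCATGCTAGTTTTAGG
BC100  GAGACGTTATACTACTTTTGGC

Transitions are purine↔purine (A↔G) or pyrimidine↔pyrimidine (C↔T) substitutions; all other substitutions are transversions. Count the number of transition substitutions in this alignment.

4

Differing sites — 6:A/G (Ti); 8:C/T (Ti); 11:G/A (Ti); 15:G/C (Tv); 20:A/G (Ti); 22:G/C (Tv).
Of the 6 differences, 4 transitions and 2 transversions, so the answer is 4.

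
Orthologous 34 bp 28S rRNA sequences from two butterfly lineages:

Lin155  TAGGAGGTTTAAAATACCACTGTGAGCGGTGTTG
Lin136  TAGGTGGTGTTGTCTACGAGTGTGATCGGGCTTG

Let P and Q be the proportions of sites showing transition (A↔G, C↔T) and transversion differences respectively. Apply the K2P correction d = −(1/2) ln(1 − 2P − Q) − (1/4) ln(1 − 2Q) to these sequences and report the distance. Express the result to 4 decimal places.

Differing sites — 5:A/T (Tv); 9:T/G (Tv); 11:A/T (Tv); 12:A/G (Ti); 13:A/T (Tv); 14:A/C (Tv); 18:C/G (Tv); 20:C/G (Tv); 26:G/T (Tv); 30:T/G (Tv); 31:G/C (Tv).
Of the 11 differences, 1 transition and 10 transversions over 34 sites: P = 1/34 = 0.029412, Q = 10/34 = 0.294118.
d = −0.5·ln(0.647058) − 0.25·ln(0.411764) = −0.5·(-0.435319) − 0.25·(-0.887305) = 0.4395.

0.4395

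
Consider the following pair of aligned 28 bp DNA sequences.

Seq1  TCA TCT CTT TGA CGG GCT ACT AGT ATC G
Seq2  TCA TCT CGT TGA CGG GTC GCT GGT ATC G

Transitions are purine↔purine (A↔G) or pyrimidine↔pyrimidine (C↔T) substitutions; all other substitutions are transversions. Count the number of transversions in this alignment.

1

Mismatches occur at site 8 (T↔G, transversion), site 17 (C↔T, transition), site 18 (T↔C, transition), site 19 (A↔G, transition), site 22 (A↔G, transition).
Of the 5 differences, 4 transitions and 1 transversion, so the answer is 1.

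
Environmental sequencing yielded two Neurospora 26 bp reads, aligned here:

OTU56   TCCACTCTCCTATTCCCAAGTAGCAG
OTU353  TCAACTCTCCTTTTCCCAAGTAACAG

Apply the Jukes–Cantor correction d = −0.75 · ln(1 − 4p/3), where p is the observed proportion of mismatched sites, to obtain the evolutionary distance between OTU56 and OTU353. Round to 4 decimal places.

0.1253

Differing sites — 3:C/A; 12:A/T; 23:G/A.
p = 3/26 = 0.115385.
d = −0.75 · ln(1 − (4/3)·0.115385) = −0.75 · ln(0.846153) = −0.75 · (-0.167055) = 0.1253.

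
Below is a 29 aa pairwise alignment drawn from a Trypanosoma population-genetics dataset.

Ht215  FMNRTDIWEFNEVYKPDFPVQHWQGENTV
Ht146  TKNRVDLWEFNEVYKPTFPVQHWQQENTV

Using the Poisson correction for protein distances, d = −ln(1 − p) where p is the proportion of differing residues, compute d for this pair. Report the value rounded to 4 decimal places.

Mismatches occur at site 1 (F/T), site 2 (M/K), site 5 (T/V), site 7 (I/L), site 17 (D/T), site 25 (G/Q).
p = 6/29 = 0.206897.
d = −ln(1 − 0.206897) = −ln(0.793103) = 0.2318.

0.2318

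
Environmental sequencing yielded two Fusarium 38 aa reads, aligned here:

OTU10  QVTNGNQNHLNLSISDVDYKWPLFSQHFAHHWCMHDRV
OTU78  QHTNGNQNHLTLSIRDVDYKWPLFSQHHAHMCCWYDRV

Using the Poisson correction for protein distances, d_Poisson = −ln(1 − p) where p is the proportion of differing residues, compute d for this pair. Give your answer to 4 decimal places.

Differing sites — 2:V/H; 11:N/T; 15:S/R; 28:F/H; 31:H/M; 32:W/C; 34:M/W; 35:H/Y.
p = 8/38 = 0.210526.
d = −ln(1 − 0.210526) = −ln(0.789474) = 0.2364.

0.2364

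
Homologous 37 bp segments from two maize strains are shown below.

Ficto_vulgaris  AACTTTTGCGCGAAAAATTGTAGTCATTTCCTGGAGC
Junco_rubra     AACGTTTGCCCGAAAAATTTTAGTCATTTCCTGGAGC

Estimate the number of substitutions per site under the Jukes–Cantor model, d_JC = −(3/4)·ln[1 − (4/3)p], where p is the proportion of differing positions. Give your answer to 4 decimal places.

Differing sites — 4:T/G; 10:G/C; 20:G/T.
p = 3/37 = 0.081081.
d = −0.75 · ln(1 − (4/3)·0.081081) = −0.75 · ln(0.891892) = −0.75 · (-0.114410) = 0.0858.

0.0858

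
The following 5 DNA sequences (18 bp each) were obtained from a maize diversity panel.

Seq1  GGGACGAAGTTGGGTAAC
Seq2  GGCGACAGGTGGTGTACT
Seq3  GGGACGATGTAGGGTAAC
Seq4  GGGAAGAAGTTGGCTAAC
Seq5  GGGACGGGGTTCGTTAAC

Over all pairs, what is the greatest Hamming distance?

Pairwise Hamming distances:
  Seq1 vs Seq2: 9
  Seq1 vs Seq3: 2
  Seq1 vs Seq4: 2
  Seq1 vs Seq5: 4
  Seq2 vs Seq3: 9
  Seq2 vs Seq4: 9
  Seq2 vs Seq5: 11
  Seq3 vs Seq4: 4
  Seq3 vs Seq5: 5
  Seq4 vs Seq5: 5
The largest is 11, between Seq2 and Seq5.

11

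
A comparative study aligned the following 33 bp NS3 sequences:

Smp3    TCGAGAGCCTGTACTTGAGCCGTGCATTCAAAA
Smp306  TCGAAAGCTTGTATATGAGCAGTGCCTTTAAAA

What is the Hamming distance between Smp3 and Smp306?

7

The sequences differ at positions 5 (G/A), 9 (C/T), 14 (C/T), 15 (T/A), 21 (C/A), 26 (A/C), 29 (C/T).
That gives 7 mismatches out of 33 aligned sites, so the Hamming distance is 7.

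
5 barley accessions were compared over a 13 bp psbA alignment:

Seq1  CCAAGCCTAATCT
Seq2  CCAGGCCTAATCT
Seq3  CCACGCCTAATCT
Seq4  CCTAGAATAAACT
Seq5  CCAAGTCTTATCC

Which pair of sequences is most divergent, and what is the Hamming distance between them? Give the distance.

Pairwise Hamming distances:
  Seq1 vs Seq2: 1
  Seq1 vs Seq3: 1
  Seq1 vs Seq4: 4
  Seq1 vs Seq5: 3
  Seq2 vs Seq3: 1
  Seq2 vs Seq4: 5
  Seq2 vs Seq5: 4
  Seq3 vs Seq4: 5
  Seq3 vs Seq5: 4
  Seq4 vs Seq5: 6
The largest is 6, between Seq4 and Seq5.

6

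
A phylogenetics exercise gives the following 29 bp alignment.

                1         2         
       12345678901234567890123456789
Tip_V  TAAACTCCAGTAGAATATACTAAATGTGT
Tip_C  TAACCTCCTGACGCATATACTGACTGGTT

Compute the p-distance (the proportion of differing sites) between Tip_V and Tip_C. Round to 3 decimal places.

0.310

Mismatches occur at site 4 (A/C), site 9 (A/T), site 11 (T/A), site 12 (A/C), site 14 (A/C), site 22 (A/G), site 24 (A/C), site 27 (T/G), site 28 (G/T).
There are 9 differences over 29 sites, so p = 9/29 = 0.310.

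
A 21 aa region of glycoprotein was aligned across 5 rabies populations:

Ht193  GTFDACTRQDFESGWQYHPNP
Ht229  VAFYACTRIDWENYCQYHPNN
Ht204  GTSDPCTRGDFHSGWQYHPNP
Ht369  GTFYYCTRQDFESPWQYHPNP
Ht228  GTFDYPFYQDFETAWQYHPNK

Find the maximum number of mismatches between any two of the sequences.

Pairwise Hamming distances:
  Ht193 vs Ht229: 9
  Ht193 vs Ht204: 4
  Ht193 vs Ht369: 3
  Ht193 vs Ht228: 7
  Ht229 vs Ht204: 12
  Ht229 vs Ht369: 9
  Ht229 vs Ht228: 13
  Ht204 vs Ht369: 6
  Ht204 vs Ht228: 10
  Ht369 vs Ht228: 7
The largest is 13, between Ht229 and Ht228.

13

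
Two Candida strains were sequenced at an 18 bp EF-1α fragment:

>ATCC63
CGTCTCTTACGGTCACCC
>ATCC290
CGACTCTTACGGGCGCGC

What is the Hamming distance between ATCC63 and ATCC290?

Differing sites — 3:T/A; 13:T/G; 15:A/G; 17:C/G.
That gives 4 mismatches out of 18 aligned sites, so the Hamming distance is 4.

4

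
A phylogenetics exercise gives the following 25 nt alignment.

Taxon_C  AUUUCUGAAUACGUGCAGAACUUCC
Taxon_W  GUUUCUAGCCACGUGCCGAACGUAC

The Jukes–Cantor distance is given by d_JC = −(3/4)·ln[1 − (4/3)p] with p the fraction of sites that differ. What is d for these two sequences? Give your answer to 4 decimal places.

0.4172

Differing sites — 1:A/G; 7:G/A; 8:A/G; 9:A/C; 10:U/C; 17:A/C; 22:U/G; 24:C/A.
p = 8/25 = 0.320000.
d = −0.75 · ln(1 − (4/3)·0.320000) = −0.75 · ln(0.573333) = −0.75 · (-0.556289) = 0.4172.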